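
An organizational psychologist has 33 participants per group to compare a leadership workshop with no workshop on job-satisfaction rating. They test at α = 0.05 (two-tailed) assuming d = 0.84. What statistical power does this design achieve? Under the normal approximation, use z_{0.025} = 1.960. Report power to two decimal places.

power ≈ 0.93

For two equal groups, power = Φ(d·√(n/2) − z_{α/2}).
d·√(n/2) = 0.84 × √(33/2) = 0.84 × 4.062 = 3.412.
z_β = 3.412 − 1.960 = 1.452.
Power = Φ(1.452) = 0.927.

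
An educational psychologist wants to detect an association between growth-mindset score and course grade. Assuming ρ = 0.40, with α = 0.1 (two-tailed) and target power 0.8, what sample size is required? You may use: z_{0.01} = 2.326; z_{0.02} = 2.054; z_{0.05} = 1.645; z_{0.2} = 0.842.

Fisher's z: C = ½·ln((1+r)/(1−r)) = ½·ln(2.3333) = 0.4236.
n = ((z_{α/2} + z_β)/C)² + 3.
(1.645 + 0.842) / 0.4236 = 2.487 / 0.4236 = 5.871.
n = 5.871² + 3 = 34.47 + 3 = 37.5.
Round up.

n = 38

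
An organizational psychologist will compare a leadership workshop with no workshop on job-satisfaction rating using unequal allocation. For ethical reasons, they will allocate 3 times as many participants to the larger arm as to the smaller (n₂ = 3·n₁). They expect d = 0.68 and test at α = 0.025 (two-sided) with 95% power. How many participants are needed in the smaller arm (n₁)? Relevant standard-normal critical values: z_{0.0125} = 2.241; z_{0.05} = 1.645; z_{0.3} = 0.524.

With allocation ratio k = n₂/n₁ = 3, Var(x̄₁−x̄₂) = σ²(1/n₁ + 1/(k·n₁)) = σ²·(k+1)/(k·n₁).
So n₁ = (1 + 1/k)·((z_{α/2} + z_β)/d)² = 1.333 × (3.886/0.68)².
n₁ = 1.333 × 32.66 = 43.5.
Round up: n₁ = 44, giving n₂ = 3 × 44 = 132.

n₁ = 44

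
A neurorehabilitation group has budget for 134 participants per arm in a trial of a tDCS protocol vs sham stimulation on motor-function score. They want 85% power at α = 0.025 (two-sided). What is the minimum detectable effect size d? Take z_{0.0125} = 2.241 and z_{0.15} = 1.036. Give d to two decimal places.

d_min ≈ 0.40

For two independent groups of n = 134 each: d_min = (z_{α/2} + z_β)·√(2/n).
z-sum = 2.241 + 1.036 = 3.277.
d_min = 3.277 × √(2/134) = 3.277 × 0.1222 = 0.400.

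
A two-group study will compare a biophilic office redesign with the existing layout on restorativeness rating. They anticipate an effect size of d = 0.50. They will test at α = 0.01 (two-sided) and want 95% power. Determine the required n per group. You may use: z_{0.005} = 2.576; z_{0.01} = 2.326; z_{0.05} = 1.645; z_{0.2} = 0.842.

n = 143 per group

For two independent groups with equal n: n = 2·((z_{α/2} + z_β) / d)².
z_{α/2} + z_β = 2.576 + 1.645 = 4.221.
n = 2 × (4.221 / 0.50)² = 2 × 8.442² = 2 × 71.27 = 142.5.
Round up to the next whole participant.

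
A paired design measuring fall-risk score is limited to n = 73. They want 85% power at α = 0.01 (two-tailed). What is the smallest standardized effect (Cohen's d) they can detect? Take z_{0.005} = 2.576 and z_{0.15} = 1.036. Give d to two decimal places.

d_min ≈ 0.42

For a single sample (or paired design) of n = 73: d_min = (z_{α/2} + z_β)/√n.
z-sum = 2.576 + 1.036 = 3.612.
d_min = 3.612 / √73 = 3.612 / 8.544 = 0.423.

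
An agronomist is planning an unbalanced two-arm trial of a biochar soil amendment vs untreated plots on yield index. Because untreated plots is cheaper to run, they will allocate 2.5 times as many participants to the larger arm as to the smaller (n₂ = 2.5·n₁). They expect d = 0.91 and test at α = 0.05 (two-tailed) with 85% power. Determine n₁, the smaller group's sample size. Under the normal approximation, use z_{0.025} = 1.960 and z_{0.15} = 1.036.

n₁ = 16

With allocation ratio k = n₂/n₁ = 2.5, Var(x̄₁−x̄₂) = σ²(1/n₁ + 1/(k·n₁)) = σ²·(k+1)/(k·n₁).
So n₁ = (1 + 1/k)·((z_{α/2} + z_β)/d)² = 1.400 × (2.996/0.91)².
n₁ = 1.400 × 10.84 = 15.2.
Round up: n₁ = 16, giving n₂ = 2.5 × 16 = 40.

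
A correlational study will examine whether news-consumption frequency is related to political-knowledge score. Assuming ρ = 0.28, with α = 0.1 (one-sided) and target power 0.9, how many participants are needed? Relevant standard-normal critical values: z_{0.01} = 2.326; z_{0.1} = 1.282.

n = 83

Fisher's z: C = ½·ln((1+r)/(1−r)) = ½·ln(1.7778) = 0.2877.
n = ((z_{α} + z_β)/C)² + 3.
(1.282 + 1.282) / 0.2877 = 2.564 / 0.2877 = 8.912.
n = 8.912² + 3 = 79.42 + 3 = 82.4.
Round up.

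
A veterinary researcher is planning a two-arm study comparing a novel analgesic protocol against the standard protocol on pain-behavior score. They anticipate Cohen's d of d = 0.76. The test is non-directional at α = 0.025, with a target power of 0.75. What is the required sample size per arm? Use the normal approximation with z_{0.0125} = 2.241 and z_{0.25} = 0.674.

For two independent groups with equal n: n = 2·((z_{α/2} + z_β) / d)².
z_{α/2} + z_β = 2.241 + 0.674 = 2.915.
n = 2 × (2.915 / 0.76)² = 2 × 3.836² = 2 × 14.71 = 29.4.
Round up to the next whole participant.

n = 30 per group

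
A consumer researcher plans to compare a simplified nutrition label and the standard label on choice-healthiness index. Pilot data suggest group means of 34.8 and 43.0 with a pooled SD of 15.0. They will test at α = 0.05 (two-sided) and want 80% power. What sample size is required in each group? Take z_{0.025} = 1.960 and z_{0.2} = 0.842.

Cohen's d = |M₁ − M₂| / SD_pooled = |34.8 − 43.0| / 15.0 = 8.2 / 15.0 = 0.547.
For two independent groups with equal n: n = 2·((z_{α/2} + z_β) / d)².
z_{α/2} + z_β = 1.960 + 0.842 = 2.802.
n = 2 × (2.802 / 0.547)² = 2 × 5.122² = 2 × 26.24 = 52.5.
Round up to the next whole participant.

n = 53 per group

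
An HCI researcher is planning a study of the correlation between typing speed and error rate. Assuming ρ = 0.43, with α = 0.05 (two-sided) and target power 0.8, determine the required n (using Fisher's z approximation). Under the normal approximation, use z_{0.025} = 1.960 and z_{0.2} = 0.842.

Fisher's z: C = ½·ln((1+r)/(1−r)) = ½·ln(2.5088) = 0.4599.
n = ((z_{α/2} + z_β)/C)² + 3.
(1.960 + 0.842) / 0.4599 = 2.802 / 0.4599 = 6.093.
n = 6.093² + 3 = 37.12 + 3 = 40.1.
Round up.

n = 41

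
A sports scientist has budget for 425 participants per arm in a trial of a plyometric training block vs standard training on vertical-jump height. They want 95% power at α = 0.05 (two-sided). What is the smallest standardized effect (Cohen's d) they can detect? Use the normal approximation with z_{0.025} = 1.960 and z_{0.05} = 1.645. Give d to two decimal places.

For two independent groups of n = 425 each: d_min = (z_{α/2} + z_β)·√(2/n).
z-sum = 1.960 + 1.645 = 3.605.
d_min = 3.605 × √(2/425) = 3.605 × 0.0686 = 0.247.

d_min ≈ 0.25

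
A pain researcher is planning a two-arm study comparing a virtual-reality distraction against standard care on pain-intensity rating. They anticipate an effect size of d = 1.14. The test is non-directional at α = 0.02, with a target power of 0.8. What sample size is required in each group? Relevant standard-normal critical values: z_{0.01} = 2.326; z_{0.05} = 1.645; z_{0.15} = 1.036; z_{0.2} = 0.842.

n = 16 per group

For two independent groups with equal n: n = 2·((z_{α/2} + z_β) / d)².
z_{α/2} + z_β = 2.326 + 0.842 = 3.168.
n = 2 × (3.168 / 1.14)² = 2 × 2.779² = 2 × 7.72 = 15.4.
Round up to the next whole participant.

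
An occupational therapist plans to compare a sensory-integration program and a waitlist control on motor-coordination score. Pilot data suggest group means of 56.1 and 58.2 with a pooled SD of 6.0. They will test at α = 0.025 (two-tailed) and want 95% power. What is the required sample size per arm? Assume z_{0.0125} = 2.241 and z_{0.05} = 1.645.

Cohen's d = |M₁ − M₂| / SD_pooled = |56.1 − 58.2| / 6.0 = 2.1 / 6.0 = 0.350.
For two independent groups with equal n: n = 2·((z_{α/2} + z_β) / d)².
z_{α/2} + z_β = 2.241 + 1.645 = 3.886.
n = 2 × (3.886 / 0.350)² = 2 × 11.103² = 2 × 123.27 = 246.5.
Round up to the next whole participant.

n = 247 per group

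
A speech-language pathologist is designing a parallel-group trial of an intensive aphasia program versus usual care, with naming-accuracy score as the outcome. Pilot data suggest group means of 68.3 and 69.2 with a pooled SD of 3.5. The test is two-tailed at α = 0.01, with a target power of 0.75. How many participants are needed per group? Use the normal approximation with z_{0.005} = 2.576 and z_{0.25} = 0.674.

Cohen's d = |M₁ − M₂| / SD_pooled = |68.3 − 69.2| / 3.5 = 0.9 / 3.5 = 0.257.
For two independent groups with equal n: n = 2·((z_{α/2} + z_β) / d)².
z_{α/2} + z_β = 2.576 + 0.674 = 3.250.
n = 2 × (3.250 / 0.257)² = 2 × 12.646² = 2 × 159.92 = 319.8.
Round up to the next whole participant.

n = 320 per group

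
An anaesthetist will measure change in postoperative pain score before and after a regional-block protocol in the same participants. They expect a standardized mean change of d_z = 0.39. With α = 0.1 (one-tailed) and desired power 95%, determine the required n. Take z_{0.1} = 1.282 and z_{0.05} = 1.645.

n = 57 pairs

For a paired (one-sample on differences) test: n = ((z_{α} + z_β) / d)².
z_{α} + z_β = 1.282 + 1.645 = 2.927.
n = (2.927 / 0.39)² = 7.505² = 56.33.
Round up.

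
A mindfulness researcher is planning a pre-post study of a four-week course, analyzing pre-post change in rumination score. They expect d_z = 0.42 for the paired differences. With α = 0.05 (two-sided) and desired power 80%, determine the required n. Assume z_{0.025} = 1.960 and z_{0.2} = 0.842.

n = 45 pairs

For a paired (one-sample on differences) test: n = ((z_{α/2} + z_β) / d)².
z_{α/2} + z_β = 1.960 + 0.842 = 2.802.
n = (2.802 / 0.42)² = 6.671² = 44.51.
Round up.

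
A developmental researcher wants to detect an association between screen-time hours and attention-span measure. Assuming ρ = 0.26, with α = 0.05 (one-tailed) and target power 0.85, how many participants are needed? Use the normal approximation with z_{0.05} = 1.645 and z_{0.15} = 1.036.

Fisher's z: C = ½·ln((1+r)/(1−r)) = ½·ln(1.7027) = 0.2661.
n = ((z_{α} + z_β)/C)² + 3.
(1.645 + 1.036) / 0.2661 = 2.681 / 0.2661 = 10.075.
n = 10.075² + 3 = 101.51 + 3 = 104.5.
Round up.

n = 105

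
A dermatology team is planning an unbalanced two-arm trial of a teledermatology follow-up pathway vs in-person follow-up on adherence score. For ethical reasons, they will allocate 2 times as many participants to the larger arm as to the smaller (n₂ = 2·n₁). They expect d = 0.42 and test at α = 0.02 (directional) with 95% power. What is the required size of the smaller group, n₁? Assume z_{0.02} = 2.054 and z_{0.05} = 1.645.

With allocation ratio k = n₂/n₁ = 2, Var(x̄₁−x̄₂) = σ²(1/n₁ + 1/(k·n₁)) = σ²·(k+1)/(k·n₁).
So n₁ = (1 + 1/k)·((z_{α} + z_β)/d)² = 1.500 × (3.699/0.42)².
n₁ = 1.500 × 77.57 = 116.3.
Round up: n₁ = 117, giving n₂ = 2 × 117 = 234.

n₁ = 117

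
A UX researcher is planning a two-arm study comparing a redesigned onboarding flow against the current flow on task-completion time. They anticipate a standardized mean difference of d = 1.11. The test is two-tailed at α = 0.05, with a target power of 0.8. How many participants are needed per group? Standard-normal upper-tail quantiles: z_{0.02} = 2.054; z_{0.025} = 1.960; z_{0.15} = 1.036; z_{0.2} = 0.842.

For two independent groups with equal n: n = 2·((z_{α/2} + z_β) / d)².
z_{α/2} + z_β = 1.960 + 0.842 = 2.802.
n = 2 × (2.802 / 1.11)² = 2 × 2.524² = 2 × 6.37 = 12.7.
Round up to the next whole participant.

n = 13 per group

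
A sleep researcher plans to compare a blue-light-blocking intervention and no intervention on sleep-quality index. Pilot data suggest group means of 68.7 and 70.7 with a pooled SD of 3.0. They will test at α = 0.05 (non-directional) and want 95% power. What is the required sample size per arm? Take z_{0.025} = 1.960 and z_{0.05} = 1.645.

n = 59 per group

Cohen's d = |M₁ − M₂| / SD_pooled = |68.7 − 70.7| / 3.0 = 2.0 / 3.0 = 0.667.
For two independent groups with equal n: n = 2·((z_{α/2} + z_β) / d)².
z_{α/2} + z_β = 1.960 + 1.645 = 3.605.
n = 2 × (3.605 / 0.667)² = 2 × 5.405² = 2 × 29.21 = 58.4.
Round up to the next whole participant.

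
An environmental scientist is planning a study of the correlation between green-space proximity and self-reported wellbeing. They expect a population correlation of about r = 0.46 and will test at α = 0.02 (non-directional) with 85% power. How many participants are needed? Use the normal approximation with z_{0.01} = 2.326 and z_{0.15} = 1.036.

n = 49

Fisher's z: C = ½·ln((1+r)/(1−r)) = ½·ln(2.7037) = 0.4973.
n = ((z_{α/2} + z_β)/C)² + 3.
(2.326 + 1.036) / 0.4973 = 3.362 / 0.4973 = 6.761.
n = 6.761² + 3 = 45.70 + 3 = 48.7.
Round up.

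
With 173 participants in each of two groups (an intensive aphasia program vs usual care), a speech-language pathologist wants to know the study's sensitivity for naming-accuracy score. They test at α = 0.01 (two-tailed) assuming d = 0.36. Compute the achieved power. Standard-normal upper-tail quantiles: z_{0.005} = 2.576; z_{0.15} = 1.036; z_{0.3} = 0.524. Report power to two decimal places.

For two equal groups, power = Φ(d·√(n/2) − z_{α/2}).
d·√(n/2) = 0.36 × √(173/2) = 0.36 × 9.301 = 3.348.
z_β = 3.348 − 2.576 = 0.772.
Power = Φ(0.772) = 0.780.

power ≈ 0.78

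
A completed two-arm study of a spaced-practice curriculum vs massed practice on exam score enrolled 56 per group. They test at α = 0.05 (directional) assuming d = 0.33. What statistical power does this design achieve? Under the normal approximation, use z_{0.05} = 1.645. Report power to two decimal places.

power ≈ 0.54

For two equal groups, power = Φ(d·√(n/2) − z_{α}).
d·√(n/2) = 0.33 × √(56/2) = 0.33 × 5.292 = 1.746.
z_β = 1.746 − 1.645 = 0.101.
Power = Φ(0.101) = 0.540.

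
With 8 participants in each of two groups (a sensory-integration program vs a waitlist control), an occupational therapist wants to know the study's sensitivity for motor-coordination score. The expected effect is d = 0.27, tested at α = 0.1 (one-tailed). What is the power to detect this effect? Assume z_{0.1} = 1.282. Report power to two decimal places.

power ≈ 0.23

For two equal groups, power = Φ(d·√(n/2) − z_{α}).
d·√(n/2) = 0.27 × √(8/2) = 0.27 × 2.000 = 0.540.
z_β = 0.540 − 1.282 = -0.742.
Power = Φ(-0.742) = 0.229.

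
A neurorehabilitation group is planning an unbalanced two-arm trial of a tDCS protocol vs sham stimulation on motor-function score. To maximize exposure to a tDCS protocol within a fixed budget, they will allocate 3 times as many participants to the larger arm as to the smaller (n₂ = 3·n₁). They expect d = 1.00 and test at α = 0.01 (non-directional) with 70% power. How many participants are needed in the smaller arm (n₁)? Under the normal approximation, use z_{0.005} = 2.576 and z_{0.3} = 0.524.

n₁ = 13

With allocation ratio k = n₂/n₁ = 3, Var(x̄₁−x̄₂) = σ²(1/n₁ + 1/(k·n₁)) = σ²·(k+1)/(k·n₁).
So n₁ = (1 + 1/k)·((z_{α/2} + z_β)/d)² = 1.333 × (3.100/1.00)².
n₁ = 1.333 × 9.61 = 12.8.
Round up: n₁ = 13, giving n₂ = 3 × 13 = 39.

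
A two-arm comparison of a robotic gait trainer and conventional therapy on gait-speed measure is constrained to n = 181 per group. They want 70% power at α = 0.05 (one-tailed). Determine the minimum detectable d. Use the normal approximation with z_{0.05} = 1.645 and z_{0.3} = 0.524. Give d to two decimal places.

For two independent groups of n = 181 each: d_min = (z_{α} + z_β)·√(2/n).
z-sum = 1.645 + 0.524 = 2.169.
d_min = 2.169 × √(2/181) = 2.169 × 0.1051 = 0.228.

d_min ≈ 0.23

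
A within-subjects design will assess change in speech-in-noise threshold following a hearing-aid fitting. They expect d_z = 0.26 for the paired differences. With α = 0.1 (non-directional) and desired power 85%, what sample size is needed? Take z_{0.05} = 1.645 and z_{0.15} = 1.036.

For a paired (one-sample on differences) test: n = ((z_{α/2} + z_β) / d)².
z_{α/2} + z_β = 1.645 + 1.036 = 2.681.
n = (2.681 / 0.26)² = 10.312² = 106.33.
Round up.

n = 107 pairs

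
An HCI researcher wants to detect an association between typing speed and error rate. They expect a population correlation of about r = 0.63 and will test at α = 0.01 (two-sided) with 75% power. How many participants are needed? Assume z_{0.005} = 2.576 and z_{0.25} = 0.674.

n = 23

Fisher's z: C = ½·ln((1+r)/(1−r)) = ½·ln(4.4054) = 0.7414.
n = ((z_{α/2} + z_β)/C)² + 3.
(2.576 + 0.674) / 0.7414 = 3.250 / 0.7414 = 4.384.
n = 4.384² + 3 = 19.22 + 3 = 22.2.
Round up.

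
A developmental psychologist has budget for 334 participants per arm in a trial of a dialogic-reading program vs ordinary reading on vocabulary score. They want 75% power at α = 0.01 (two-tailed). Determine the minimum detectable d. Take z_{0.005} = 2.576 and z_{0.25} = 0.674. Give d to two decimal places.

d_min ≈ 0.25

For two independent groups of n = 334 each: d_min = (z_{α/2} + z_β)·√(2/n).
z-sum = 2.576 + 0.674 = 3.250.
d_min = 3.250 × √(2/334) = 3.250 × 0.0774 = 0.251.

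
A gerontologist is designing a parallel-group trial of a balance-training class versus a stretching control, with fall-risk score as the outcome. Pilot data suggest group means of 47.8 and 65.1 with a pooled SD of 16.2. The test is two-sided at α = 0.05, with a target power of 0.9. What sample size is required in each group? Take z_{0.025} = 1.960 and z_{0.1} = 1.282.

n = 19 per group

Cohen's d = |M₁ − M₂| / SD_pooled = |47.8 − 65.1| / 16.2 = 17.3 / 16.2 = 1.068.
For two independent groups with equal n: n = 2·((z_{α/2} + z_β) / d)².
z_{α/2} + z_β = 1.960 + 1.282 = 3.242.
n = 2 × (3.242 / 1.068)² = 2 × 3.036² = 2 × 9.21 = 18.4.
Round up to the next whole participant.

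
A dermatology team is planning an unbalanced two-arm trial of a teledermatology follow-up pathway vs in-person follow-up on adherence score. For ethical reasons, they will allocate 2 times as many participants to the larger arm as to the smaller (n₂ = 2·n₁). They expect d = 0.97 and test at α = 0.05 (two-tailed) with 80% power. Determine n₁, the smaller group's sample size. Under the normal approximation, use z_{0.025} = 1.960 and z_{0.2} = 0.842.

n₁ = 13

With allocation ratio k = n₂/n₁ = 2, Var(x̄₁−x̄₂) = σ²(1/n₁ + 1/(k·n₁)) = σ²·(k+1)/(k·n₁).
So n₁ = (1 + 1/k)·((z_{α/2} + z_β)/d)² = 1.500 × (2.802/0.97)².
n₁ = 1.500 × 8.34 = 12.5.
Round up: n₁ = 13, giving n₂ = 2 × 13 = 26.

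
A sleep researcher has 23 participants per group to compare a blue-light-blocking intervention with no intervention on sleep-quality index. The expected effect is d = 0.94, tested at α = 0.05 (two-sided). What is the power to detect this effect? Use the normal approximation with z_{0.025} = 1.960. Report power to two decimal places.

power ≈ 0.89

For two equal groups, power = Φ(d·√(n/2) − z_{α/2}).
d·√(n/2) = 0.94 × √(23/2) = 0.94 × 3.391 = 3.188.
z_β = 3.188 − 1.960 = 1.228.
Power = Φ(1.228) = 0.890.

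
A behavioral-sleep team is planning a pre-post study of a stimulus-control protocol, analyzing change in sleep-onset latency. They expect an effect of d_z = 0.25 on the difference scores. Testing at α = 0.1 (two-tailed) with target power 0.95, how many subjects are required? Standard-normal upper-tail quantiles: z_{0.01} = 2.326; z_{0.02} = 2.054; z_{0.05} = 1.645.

n = 174 pairs

For a paired (one-sample on differences) test: n = ((z_{α/2} + z_β) / d)².
z_{α/2} + z_β = 1.645 + 1.645 = 3.290.
n = (3.290 / 0.25)² = 13.160² = 173.19.
Round up.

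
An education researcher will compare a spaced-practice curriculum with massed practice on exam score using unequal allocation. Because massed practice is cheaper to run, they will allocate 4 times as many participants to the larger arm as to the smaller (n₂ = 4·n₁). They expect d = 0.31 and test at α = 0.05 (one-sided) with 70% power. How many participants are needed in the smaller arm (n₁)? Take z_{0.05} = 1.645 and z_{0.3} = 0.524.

With allocation ratio k = n₂/n₁ = 4, Var(x̄₁−x̄₂) = σ²(1/n₁ + 1/(k·n₁)) = σ²·(k+1)/(k·n₁).
So n₁ = (1 + 1/k)·((z_{α} + z_β)/d)² = 1.250 × (2.169/0.31)².
n₁ = 1.250 × 48.95 = 61.2.
Round up: n₁ = 62, giving n₂ = 4 × 62 = 248.

n₁ = 62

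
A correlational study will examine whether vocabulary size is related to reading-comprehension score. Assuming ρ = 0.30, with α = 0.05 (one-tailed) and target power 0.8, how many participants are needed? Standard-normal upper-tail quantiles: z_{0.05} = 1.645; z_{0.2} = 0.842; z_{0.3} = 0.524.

n = 68

Fisher's z: C = ½·ln((1+r)/(1−r)) = ½·ln(1.8571) = 0.3095.
n = ((z_{α} + z_β)/C)² + 3.
(1.645 + 0.842) / 0.3095 = 2.487 / 0.3095 = 8.036.
n = 8.036² + 3 = 64.57 + 3 = 67.6.
Round up.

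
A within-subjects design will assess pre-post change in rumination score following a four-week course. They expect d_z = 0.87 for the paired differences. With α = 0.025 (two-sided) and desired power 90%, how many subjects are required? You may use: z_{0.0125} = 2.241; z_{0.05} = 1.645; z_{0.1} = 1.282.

n = 17 pairs

For a paired (one-sample on differences) test: n = ((z_{α/2} + z_β) / d)².
z_{α/2} + z_β = 2.241 + 1.282 = 3.523.
n = (3.523 / 0.87)² = 4.049² = 16.40.
Round up.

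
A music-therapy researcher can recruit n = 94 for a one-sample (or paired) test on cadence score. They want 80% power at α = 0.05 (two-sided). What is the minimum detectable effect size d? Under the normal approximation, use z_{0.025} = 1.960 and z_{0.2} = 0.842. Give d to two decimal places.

For a single sample (or paired design) of n = 94: d_min = (z_{α/2} + z_β)/√n.
z-sum = 1.960 + 0.842 = 2.802.
d_min = 2.802 / √94 = 2.802 / 9.695 = 0.289.

d_min ≈ 0.29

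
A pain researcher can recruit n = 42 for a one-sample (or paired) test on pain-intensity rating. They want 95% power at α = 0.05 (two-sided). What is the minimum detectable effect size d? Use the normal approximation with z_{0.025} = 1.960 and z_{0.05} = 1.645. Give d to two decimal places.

d_min ≈ 0.56

For a single sample (or paired design) of n = 42: d_min = (z_{α/2} + z_β)/√n.
z-sum = 1.960 + 1.645 = 3.605.
d_min = 3.605 / √42 = 3.605 / 6.481 = 0.556.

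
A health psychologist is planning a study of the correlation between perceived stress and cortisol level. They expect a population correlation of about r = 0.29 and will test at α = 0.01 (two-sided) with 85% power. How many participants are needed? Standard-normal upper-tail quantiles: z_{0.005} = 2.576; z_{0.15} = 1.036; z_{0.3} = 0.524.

Fisher's z: C = ½·ln((1+r)/(1−r)) = ½·ln(1.8169) = 0.2986.
n = ((z_{α/2} + z_β)/C)² + 3.
(2.576 + 1.036) / 0.2986 = 3.612 / 0.2986 = 12.096.
n = 12.096² + 3 = 146.32 + 3 = 149.3.
Round up.

n = 150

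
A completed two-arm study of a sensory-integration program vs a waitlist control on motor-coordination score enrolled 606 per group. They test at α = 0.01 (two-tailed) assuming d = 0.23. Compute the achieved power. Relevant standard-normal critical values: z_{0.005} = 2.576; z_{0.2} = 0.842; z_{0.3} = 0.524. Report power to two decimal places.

power ≈ 0.92

For two equal groups, power = Φ(d·√(n/2) − z_{α/2}).
d·√(n/2) = 0.23 × √(606/2) = 0.23 × 17.407 = 4.004.
z_β = 4.004 − 2.576 = 1.428.
Power = Φ(1.428) = 0.923.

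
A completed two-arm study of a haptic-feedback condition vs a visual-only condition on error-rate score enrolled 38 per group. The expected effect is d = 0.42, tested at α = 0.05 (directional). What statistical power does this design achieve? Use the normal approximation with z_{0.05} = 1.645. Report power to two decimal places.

For two equal groups, power = Φ(d·√(n/2) − z_{α}).
d·√(n/2) = 0.42 × √(38/2) = 0.42 × 4.359 = 1.831.
z_β = 1.831 − 1.645 = 0.186.
Power = Φ(0.186) = 0.574.

power ≈ 0.57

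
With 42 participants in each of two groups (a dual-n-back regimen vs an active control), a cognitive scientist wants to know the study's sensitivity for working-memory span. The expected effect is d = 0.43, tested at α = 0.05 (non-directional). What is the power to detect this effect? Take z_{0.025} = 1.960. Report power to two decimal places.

For two equal groups, power = Φ(d·√(n/2) − z_{α/2}).
d·√(n/2) = 0.43 × √(42/2) = 0.43 × 4.583 = 1.971.
z_β = 1.971 − 1.960 = 0.011.
Power = Φ(0.011) = 0.504.

power ≈ 0.50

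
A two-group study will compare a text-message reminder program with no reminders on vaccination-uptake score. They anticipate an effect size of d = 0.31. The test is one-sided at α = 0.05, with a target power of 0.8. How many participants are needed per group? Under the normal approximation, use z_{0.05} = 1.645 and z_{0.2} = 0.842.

n = 129 per group

For two independent groups with equal n: n = 2·((z_{α} + z_β) / d)².
z_{α} + z_β = 1.645 + 0.842 = 2.487.
n = 2 × (2.487 / 0.31)² = 2 × 8.023² = 2 × 64.36 = 128.7.
Round up to the next whole participant.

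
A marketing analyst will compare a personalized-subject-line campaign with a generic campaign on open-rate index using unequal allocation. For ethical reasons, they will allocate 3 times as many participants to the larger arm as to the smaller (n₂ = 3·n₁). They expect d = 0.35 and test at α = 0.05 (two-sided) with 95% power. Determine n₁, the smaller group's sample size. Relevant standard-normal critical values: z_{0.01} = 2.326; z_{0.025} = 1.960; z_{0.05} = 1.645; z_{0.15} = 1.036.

With allocation ratio k = n₂/n₁ = 3, Var(x̄₁−x̄₂) = σ²(1/n₁ + 1/(k·n₁)) = σ²·(k+1)/(k·n₁).
So n₁ = (1 + 1/k)·((z_{α/2} + z_β)/d)² = 1.333 × (3.605/0.35)².
n₁ = 1.333 × 106.09 = 141.5.
Round up: n₁ = 142, giving n₂ = 3 × 142 = 426.

n₁ = 142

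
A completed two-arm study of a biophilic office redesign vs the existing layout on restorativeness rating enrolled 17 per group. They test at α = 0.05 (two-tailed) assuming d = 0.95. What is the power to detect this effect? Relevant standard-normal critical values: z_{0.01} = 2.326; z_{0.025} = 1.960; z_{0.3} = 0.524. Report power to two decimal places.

For two equal groups, power = Φ(d·√(n/2) − z_{α/2}).
d·√(n/2) = 0.95 × √(17/2) = 0.95 × 2.915 = 2.770.
z_β = 2.770 − 1.960 = 0.810.
Power = Φ(0.810) = 0.791.

power ≈ 0.79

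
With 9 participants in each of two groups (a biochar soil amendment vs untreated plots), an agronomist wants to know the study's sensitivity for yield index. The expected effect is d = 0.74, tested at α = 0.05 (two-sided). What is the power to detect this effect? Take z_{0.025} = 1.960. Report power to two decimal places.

power ≈ 0.35

For two equal groups, power = Φ(d·√(n/2) − z_{α/2}).
d·√(n/2) = 0.74 × √(9/2) = 0.74 × 2.121 = 1.570.
z_β = 1.570 − 1.960 = -0.390.
Power = Φ(-0.390) = 0.348.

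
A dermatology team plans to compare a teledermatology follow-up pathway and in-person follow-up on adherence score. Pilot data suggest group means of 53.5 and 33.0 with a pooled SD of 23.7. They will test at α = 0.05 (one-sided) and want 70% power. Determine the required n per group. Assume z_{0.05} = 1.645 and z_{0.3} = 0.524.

Cohen's d = |M₁ − M₂| / SD_pooled = |53.5 − 33.0| / 23.7 = 20.5 / 23.7 = 0.865.
For two independent groups with equal n: n = 2·((z_{α} + z_β) / d)².
z_{α} + z_β = 1.645 + 0.524 = 2.169.
n = 2 × (2.169 / 0.865)² = 2 × 2.508² = 2 × 6.29 = 12.6.
Round up to the next whole participant.

n = 13 per group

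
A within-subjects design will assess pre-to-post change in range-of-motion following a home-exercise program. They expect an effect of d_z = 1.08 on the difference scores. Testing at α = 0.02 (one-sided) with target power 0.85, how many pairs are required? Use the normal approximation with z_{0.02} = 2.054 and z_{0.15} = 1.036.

For a paired (one-sample on differences) test: n = ((z_{α} + z_β) / d)².
z_{α} + z_β = 2.054 + 1.036 = 3.090.
n = (3.090 / 1.08)² = 2.861² = 8.19.
Round up.

n = 9 pairs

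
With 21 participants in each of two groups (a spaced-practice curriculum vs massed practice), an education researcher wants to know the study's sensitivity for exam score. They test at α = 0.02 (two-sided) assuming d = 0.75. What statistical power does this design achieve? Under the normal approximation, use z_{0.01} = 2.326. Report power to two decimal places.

power ≈ 0.54

For two equal groups, power = Φ(d·√(n/2) − z_{α/2}).
d·√(n/2) = 0.75 × √(21/2) = 0.75 × 3.240 = 2.430.
z_β = 2.430 − 2.326 = 0.104.
Power = Φ(0.104) = 0.542.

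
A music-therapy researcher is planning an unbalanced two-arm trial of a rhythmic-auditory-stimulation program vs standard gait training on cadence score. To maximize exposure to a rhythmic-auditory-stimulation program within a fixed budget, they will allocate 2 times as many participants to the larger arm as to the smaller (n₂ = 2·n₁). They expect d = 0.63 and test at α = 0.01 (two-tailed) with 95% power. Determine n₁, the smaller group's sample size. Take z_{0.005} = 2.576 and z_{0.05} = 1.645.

n₁ = 68

With allocation ratio k = n₂/n₁ = 2, Var(x̄₁−x̄₂) = σ²(1/n₁ + 1/(k·n₁)) = σ²·(k+1)/(k·n₁).
So n₁ = (1 + 1/k)·((z_{α/2} + z_β)/d)² = 1.500 × (4.221/0.63)².
n₁ = 1.500 × 44.89 = 67.3.
Round up: n₁ = 68, giving n₂ = 2 × 68 = 136.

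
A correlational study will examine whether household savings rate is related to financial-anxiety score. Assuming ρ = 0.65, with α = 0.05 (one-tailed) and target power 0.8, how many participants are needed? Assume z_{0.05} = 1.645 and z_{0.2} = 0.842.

Fisher's z: C = ½·ln((1+r)/(1−r)) = ½·ln(4.7143) = 0.7753.
n = ((z_{α} + z_β)/C)² + 3.
(1.645 + 0.842) / 0.7753 = 2.487 / 0.7753 = 3.208.
n = 3.208² + 3 = 10.29 + 3 = 13.3.
Round up.

n = 14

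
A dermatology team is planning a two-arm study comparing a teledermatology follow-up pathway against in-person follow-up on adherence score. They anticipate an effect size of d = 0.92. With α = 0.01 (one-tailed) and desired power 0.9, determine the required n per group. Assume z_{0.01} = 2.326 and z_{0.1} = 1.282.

n = 31 per group

For two independent groups with equal n: n = 2·((z_{α} + z_β) / d)².
z_{α} + z_β = 2.326 + 1.282 = 3.608.
n = 2 × (3.608 / 0.92)² = 2 × 3.922² = 2 × 15.38 = 30.8.
Round up to the next whole participant.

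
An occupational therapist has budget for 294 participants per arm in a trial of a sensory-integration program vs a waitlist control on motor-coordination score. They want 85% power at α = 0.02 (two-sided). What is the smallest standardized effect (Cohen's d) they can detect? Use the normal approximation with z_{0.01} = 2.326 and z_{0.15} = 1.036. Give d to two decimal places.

d_min ≈ 0.28

For two independent groups of n = 294 each: d_min = (z_{α/2} + z_β)·√(2/n).
z-sum = 2.326 + 1.036 = 3.362.
d_min = 3.362 × √(2/294) = 3.362 × 0.0825 = 0.277.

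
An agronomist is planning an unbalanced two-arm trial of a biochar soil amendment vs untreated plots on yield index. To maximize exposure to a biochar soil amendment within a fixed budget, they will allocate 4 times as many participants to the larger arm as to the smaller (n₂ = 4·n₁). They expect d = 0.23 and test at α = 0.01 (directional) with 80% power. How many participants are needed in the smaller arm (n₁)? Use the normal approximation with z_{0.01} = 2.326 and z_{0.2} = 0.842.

n₁ = 238

With allocation ratio k = n₂/n₁ = 4, Var(x̄₁−x̄₂) = σ²(1/n₁ + 1/(k·n₁)) = σ²·(k+1)/(k·n₁).
So n₁ = (1 + 1/k)·((z_{α} + z_β)/d)² = 1.250 × (3.168/0.23)².
n₁ = 1.250 × 189.72 = 237.2.
Round up: n₁ = 238, giving n₂ = 4 × 238 = 952.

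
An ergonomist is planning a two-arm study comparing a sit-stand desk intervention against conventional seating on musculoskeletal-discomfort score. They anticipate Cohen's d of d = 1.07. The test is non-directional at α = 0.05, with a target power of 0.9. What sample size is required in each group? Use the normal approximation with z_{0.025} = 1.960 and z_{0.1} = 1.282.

For two independent groups with equal n: n = 2·((z_{α/2} + z_β) / d)².
z_{α/2} + z_β = 1.960 + 1.282 = 3.242.
n = 2 × (3.242 / 1.07)² = 2 × 3.030² = 2 × 9.18 = 18.4.
Round up to the next whole participant.

n = 19 per group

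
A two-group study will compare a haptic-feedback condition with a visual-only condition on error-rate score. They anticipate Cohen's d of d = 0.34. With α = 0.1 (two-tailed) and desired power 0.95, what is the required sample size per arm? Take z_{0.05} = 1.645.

n = 188 per group

For two independent groups with equal n: n = 2·((z_{α/2} + z_β) / d)².
z_{α/2} + z_β = 1.645 + 1.645 = 3.290.
n = 2 × (3.290 / 0.34)² = 2 × 9.676² = 2 × 93.63 = 187.3.
Round up to the next whole participant.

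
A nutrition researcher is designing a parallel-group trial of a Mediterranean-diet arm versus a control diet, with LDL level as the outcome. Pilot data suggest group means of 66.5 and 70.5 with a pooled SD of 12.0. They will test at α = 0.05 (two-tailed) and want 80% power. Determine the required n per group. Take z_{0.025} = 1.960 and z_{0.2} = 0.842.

Cohen's d = |M₁ − M₂| / SD_pooled = |66.5 − 70.5| / 12.0 = 4.0 / 12.0 = 0.333.
For two independent groups with equal n: n = 2·((z_{α/2} + z_β) / d)².
z_{α/2} + z_β = 1.960 + 0.842 = 2.802.
n = 2 × (2.802 / 0.333)² = 2 × 8.414² = 2 × 70.80 = 141.6.
Round up to the next whole participant.

n = 142 per group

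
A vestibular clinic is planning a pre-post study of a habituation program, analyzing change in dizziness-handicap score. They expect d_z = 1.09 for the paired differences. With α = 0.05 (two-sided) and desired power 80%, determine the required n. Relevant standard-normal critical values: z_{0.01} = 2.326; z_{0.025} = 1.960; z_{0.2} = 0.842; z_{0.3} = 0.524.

n = 7 pairs

For a paired (one-sample on differences) test: n = ((z_{α/2} + z_β) / d)².
z_{α/2} + z_β = 1.960 + 0.842 = 2.802.
n = (2.802 / 1.09)² = 2.571² = 6.61.
Round up.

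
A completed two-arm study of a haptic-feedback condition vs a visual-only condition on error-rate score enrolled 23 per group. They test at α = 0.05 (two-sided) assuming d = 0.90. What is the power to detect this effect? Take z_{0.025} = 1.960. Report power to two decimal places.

power ≈ 0.86

For two equal groups, power = Φ(d·√(n/2) − z_{α/2}).
d·√(n/2) = 0.90 × √(23/2) = 0.90 × 3.391 = 3.052.
z_β = 3.052 − 1.960 = 1.092.
Power = Φ(1.092) = 0.863.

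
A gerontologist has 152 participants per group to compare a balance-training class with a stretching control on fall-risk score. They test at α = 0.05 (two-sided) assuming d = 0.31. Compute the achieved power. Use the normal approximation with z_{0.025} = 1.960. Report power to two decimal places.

For two equal groups, power = Φ(d·√(n/2) − z_{α/2}).
d·√(n/2) = 0.31 × √(152/2) = 0.31 × 8.718 = 2.703.
z_β = 2.703 − 1.960 = 0.743.
Power = Φ(0.743) = 0.771.

power ≈ 0.77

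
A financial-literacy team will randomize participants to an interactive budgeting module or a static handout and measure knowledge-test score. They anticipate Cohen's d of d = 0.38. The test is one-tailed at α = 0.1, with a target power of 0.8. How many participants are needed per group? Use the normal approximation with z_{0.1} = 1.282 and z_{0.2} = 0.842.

n = 63 per group

For two independent groups with equal n: n = 2·((z_{α} + z_β) / d)².
z_{α} + z_β = 1.282 + 0.842 = 2.124.
n = 2 × (2.124 / 0.38)² = 2 × 5.589² = 2 × 31.24 = 62.5.
Round up to the next whole participant.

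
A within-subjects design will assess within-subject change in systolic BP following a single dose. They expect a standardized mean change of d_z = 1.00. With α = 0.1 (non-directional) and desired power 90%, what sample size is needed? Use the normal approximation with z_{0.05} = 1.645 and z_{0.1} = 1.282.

For a paired (one-sample on differences) test: n = ((z_{α/2} + z_β) / d)².
z_{α/2} + z_β = 1.645 + 1.282 = 2.927.
n = (2.927 / 1.00)² = 2.927² = 8.57.
Round up.

n = 9 pairs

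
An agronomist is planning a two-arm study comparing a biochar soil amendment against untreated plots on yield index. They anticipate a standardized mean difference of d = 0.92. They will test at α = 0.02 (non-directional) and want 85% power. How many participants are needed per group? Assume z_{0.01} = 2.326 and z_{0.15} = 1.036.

For two independent groups with equal n: n = 2·((z_{α/2} + z_β) / d)².
z_{α/2} + z_β = 2.326 + 1.036 = 3.362.
n = 2 × (3.362 / 0.92)² = 2 × 3.654² = 2 × 13.35 = 26.7.
Round up to the next whole participant.

n = 27 per group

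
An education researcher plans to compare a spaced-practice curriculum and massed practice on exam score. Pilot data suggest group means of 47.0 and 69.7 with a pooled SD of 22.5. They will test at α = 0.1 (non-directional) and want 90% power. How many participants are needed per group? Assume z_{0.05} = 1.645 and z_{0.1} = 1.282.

n = 17 per group

Cohen's d = |M₁ − M₂| / SD_pooled = |47.0 − 69.7| / 22.5 = 22.7 / 22.5 = 1.009.
For two independent groups with equal n: n = 2·((z_{α/2} + z_β) / d)².
z_{α/2} + z_β = 1.645 + 1.282 = 2.927.
n = 2 × (2.927 / 1.009)² = 2 × 2.901² = 2 × 8.42 = 16.8.
Round up to the next whole participant.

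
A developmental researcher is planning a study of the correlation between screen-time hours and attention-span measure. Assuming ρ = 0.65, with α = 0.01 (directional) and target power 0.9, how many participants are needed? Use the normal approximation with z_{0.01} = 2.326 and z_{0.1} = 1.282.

Fisher's z: C = ½·ln((1+r)/(1−r)) = ½·ln(4.7143) = 0.7753.
n = ((z_{α} + z_β)/C)² + 3.
(2.326 + 1.282) / 0.7753 = 3.608 / 0.7753 = 4.654.
n = 4.654² + 3 = 21.66 + 3 = 24.7.
Round up.

n = 25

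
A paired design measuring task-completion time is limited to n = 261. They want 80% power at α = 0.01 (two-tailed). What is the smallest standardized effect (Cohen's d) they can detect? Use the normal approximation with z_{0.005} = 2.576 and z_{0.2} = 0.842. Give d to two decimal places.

For a single sample (or paired design) of n = 261: d_min = (z_{α/2} + z_β)/√n.
z-sum = 2.576 + 0.842 = 3.418.
d_min = 3.418 / √261 = 3.418 / 16.155 = 0.212.

d_min ≈ 0.21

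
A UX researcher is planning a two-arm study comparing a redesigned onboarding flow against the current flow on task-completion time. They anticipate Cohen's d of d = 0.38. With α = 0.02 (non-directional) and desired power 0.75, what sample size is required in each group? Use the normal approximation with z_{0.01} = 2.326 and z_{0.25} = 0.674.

n = 125 per group

For two independent groups with equal n: n = 2·((z_{α/2} + z_β) / d)².
z_{α/2} + z_β = 2.326 + 0.674 = 3.000.
n = 2 × (3.000 / 0.38)² = 2 × 7.895² = 2 × 62.33 = 124.7.
Round up to the next whole participant.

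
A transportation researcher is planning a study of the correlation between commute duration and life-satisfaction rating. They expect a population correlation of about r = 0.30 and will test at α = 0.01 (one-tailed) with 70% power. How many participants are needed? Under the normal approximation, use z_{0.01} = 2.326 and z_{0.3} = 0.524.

n = 88

Fisher's z: C = ½·ln((1+r)/(1−r)) = ½·ln(1.8571) = 0.3095.
n = ((z_{α} + z_β)/C)² + 3.
(2.326 + 0.524) / 0.3095 = 2.850 / 0.3095 = 9.208.
n = 9.208² + 3 = 84.79 + 3 = 87.8.
Round up.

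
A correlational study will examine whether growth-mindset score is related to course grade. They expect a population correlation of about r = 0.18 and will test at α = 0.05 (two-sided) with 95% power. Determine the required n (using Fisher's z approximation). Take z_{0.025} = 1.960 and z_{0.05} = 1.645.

n = 396

Fisher's z: C = ½·ln((1+r)/(1−r)) = ½·ln(1.4390) = 0.1820.
n = ((z_{α/2} + z_β)/C)² + 3.
(1.960 + 1.645) / 0.1820 = 3.605 / 0.1820 = 19.808.
n = 19.808² + 3 = 392.34 + 3 = 395.3.
Round up.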